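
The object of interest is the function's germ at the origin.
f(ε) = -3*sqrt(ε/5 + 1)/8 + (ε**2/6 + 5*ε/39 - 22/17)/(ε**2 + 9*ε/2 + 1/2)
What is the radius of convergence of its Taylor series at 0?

The radius of convergence is 9/4 - (1/4)*sqrt(73).

Denominator factor (ε**2 + 9*ε/2 + 1/2): discriminant 73/4, real irrational roots -9/4 + (1/4)*sqrt(73) and -9/4 - (1/4)*sqrt(73); poles of order 1, moduli 9/4 - (1/4)*sqrt(73) and 9/4 + (1/4)*sqrt(73).
Branch term (-3/8)*sqrt(1 - ε/(-5)): its argument vanishes at ε = -5, a square-root branch point, modulus 5.
The radius of convergence is the smallest modulus among the singular points: 9/4 - (1/4)*sqrt(73).


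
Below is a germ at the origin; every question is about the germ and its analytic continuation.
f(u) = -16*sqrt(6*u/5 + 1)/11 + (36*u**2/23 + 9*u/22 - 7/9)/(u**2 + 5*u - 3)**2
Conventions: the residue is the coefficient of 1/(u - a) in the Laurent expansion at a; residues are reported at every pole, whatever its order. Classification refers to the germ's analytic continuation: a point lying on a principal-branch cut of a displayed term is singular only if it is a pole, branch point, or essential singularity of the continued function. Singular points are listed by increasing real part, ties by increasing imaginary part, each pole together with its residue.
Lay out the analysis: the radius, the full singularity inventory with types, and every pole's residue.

Denominator factor (u**2 + 5*u - 3)^2: discriminant 37, real irrational roots -5/2 + (1/2)*sqrt(37) and -5/2 - (1/2)*sqrt(37); poles of order 2, moduli -5/2 + (1/2)*sqrt(37) and 5/2 + (1/2)*sqrt(37).
Branch term (-16/11)*sqrt(1 - u/(-5/6)): its argument vanishes at u = -5/6, a square-root branch point, modulus 5/6.
The radius of convergence is the smallest modulus among the singular points: -5/2 + (1/2)*sqrt(37).
The branch term is analytic at -5/2 - (1/2)*sqrt(37) and contributes nothing to the residue; only the rational part matters.
The factor u**2 + 5*u - 3 splits as (u - a)(u - a') with a = -5/2 - (1/2)*sqrt(37), a' = -5/2 + (1/2)*sqrt(37). At the order-2 pole a set g(u) = (u - a)^2*(rational part) = [36*u**2/23 + 9*u/22 - 7/9] / (u - a')^2.
Order-2 pole: residue = g'(a); g'(-5/2 - (1/2)*sqrt(37)) = -(59167/6234426)*sqrt(37), so the residue is -(59167/6234426)*sqrt(37).
The branch term is analytic at -5/2 + (1/2)*sqrt(37) and contributes nothing to the residue; only the rational part matters.
The factor u**2 + 5*u - 3 splits as (u - a)(u - a') with a = -5/2 + (1/2)*sqrt(37), a' = -5/2 - (1/2)*sqrt(37). At the order-2 pole a set g(u) = (u - a)^2*(rational part) = [36*u**2/23 + 9*u/22 - 7/9] / (u - a')^2.
Order-2 pole: residue = g'(a); g'(-5/2 + (1/2)*sqrt(37)) = (59167/6234426)*sqrt(37), so the residue is (59167/6234426)*sqrt(37).
List the singular points by increasing real part (a conjugate pair: the negative imaginary part first).

Radius of convergence at 0: -5/2 + (1/2)*sqrt(37).
At -5/2 - (1/2)*sqrt(37): a pole of order 2; residue -(59167/6234426)*sqrt(37).
At -5/6: an algebraic (square-root) branch point.
At -5/2 + (1/2)*sqrt(37): a pole of order 2; residue (59167/6234426)*sqrt(37).


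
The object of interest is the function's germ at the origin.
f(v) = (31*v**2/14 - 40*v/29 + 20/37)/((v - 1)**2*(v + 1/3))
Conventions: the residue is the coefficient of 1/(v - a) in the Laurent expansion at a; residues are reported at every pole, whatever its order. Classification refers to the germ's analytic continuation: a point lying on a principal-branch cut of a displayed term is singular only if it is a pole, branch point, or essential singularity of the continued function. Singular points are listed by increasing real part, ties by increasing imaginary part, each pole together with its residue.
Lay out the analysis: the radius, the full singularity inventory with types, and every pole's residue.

Radius of convergence at 0: 1/3.
At -1/3: a pole of order 1; residue 168503/240352.
At 1: a pole of order 2; residue 363705/240352.

Denominator factor (v - 1)^2: pole of order 2 at 1, modulus 1.
Denominator factor (v + 1/3): pole of order 1 at -1/3, modulus 1/3.
The radius of convergence is the smallest modulus among the singular points: 1/3.
At the order-1 pole -1/3 set g(v) = (v - (-1/3))*f(v) = (31*v**2/14 - 40*v/29 + 20/37)/(v - 1)**2.
Simple pole: residue = g(a) at a = -1/3, which is 168503/240352.
At the order-2 pole 1 set g(v) = (v - (1))^2*f(v) = (31*v**2/14 - 40*v/29 + 20/37)/(v + 1/3).
Order-2 pole: residue = g'(a); g'(1) = 363705/240352, so the residue is 363705/240352.
List the singular points by increasing real part (a conjugate pair: the negative imaginary part first).


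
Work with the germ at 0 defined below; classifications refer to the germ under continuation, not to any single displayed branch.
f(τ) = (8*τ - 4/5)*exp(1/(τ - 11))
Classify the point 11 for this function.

The point is an essential singularity.

The exponent 1/(τ - (11)) has a pole at 11, so exp(1/(τ - (11))) takes every nonzero value near it: an essential singularity (not a pole of any order).


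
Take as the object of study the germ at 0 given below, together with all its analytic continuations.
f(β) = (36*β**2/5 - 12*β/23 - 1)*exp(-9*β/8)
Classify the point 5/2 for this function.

The point is a regular point.

There is no denominator, hence no pole anywhere.
The factor exp(-9*β/8) is entire.
So the germ continues analytically to 5/2.


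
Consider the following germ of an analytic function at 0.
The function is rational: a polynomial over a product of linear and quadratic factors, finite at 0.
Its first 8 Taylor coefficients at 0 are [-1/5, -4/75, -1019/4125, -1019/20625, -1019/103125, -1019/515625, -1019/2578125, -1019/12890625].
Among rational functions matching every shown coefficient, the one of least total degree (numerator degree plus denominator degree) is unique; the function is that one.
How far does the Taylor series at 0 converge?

No rational of total degree below 3 reproduces all 8 coefficients; solving the [2/1] Pade equations on them gives f(φ) = (13*φ**2/11 + φ/15 + 1)/(φ - 5), whose expansion matches every shown term.
Denominator factor (φ - 5): pole of order 1 at 5, modulus 5.
The radius of convergence is the smallest modulus among the singular points: 5.

The radius of convergence is 5.


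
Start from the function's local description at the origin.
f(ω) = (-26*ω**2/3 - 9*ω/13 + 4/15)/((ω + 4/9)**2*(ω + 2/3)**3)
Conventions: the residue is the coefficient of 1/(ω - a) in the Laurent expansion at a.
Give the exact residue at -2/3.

At the order-3 pole -2/3 set g(ω) = (ω - (-2/3))^3*f(ω) = (-26*ω**2/3 - 9*ω/13 + 4/15)/(ω + 4/9)**2.
Order-3 pole: residue = g''(a)/2; g''(-2/3) = -1059939/260, so the residue is -1059939/520.

The residue is -1059939/520.


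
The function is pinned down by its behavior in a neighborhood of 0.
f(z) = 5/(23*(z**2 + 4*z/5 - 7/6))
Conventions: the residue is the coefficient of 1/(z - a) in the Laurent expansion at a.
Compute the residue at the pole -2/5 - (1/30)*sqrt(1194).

The factor z**2 + 4*z/5 - 7/6 splits as (z - a)(z - a') with a = -2/5 - (1/30)*sqrt(1194), a' = -2/5 + (1/30)*sqrt(1194). At the order-1 pole a set g(z) = (z - a)*f(z) = [5/23] / (z - a').
Simple pole: residue = g(a) at a = -2/5 - (1/30)*sqrt(1194), which is -(25/9154)*sqrt(1194).

The residue is -(25/9154)*sqrt(1194).


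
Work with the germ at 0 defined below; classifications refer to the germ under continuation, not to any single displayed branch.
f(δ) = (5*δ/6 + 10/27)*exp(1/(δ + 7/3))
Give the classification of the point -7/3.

The point is an essential singularity.

The exponent 1/(δ - (-7/3)) has a pole at -7/3, so exp(1/(δ - (-7/3))) takes every nonzero value near it: an essential singularity (not a pole of any order).


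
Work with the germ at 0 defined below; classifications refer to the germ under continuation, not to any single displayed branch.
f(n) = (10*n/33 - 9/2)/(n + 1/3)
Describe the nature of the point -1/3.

The denominator factor n + 1/3 vanishes at -1/3 and appears to the power 1; the numerator there equals -911/198, nonzero, and no other factor vanishes.
Hence a pole whose order is the multiplicity, 1.

The point is a pole of order 1.


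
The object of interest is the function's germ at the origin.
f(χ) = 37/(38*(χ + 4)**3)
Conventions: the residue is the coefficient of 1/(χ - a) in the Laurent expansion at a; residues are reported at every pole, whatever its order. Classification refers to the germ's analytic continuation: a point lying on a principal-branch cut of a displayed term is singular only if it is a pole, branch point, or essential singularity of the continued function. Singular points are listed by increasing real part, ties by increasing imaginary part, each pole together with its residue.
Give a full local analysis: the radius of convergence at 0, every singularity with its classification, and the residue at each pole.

Denominator factor (χ + 4)^3: pole of order 3 at -4, modulus 4.
The radius of convergence is the smallest modulus among the singular points: 4.
At the order-3 pole -4 set g(χ) = (χ - (-4))^3*f(χ) = 37/38.
Order-3 pole: residue = g''(a)/2; g''(-4) = 0, so the residue is 0.

Radius of convergence at 0: 4.
At -4: a pole of order 3; residue 0.


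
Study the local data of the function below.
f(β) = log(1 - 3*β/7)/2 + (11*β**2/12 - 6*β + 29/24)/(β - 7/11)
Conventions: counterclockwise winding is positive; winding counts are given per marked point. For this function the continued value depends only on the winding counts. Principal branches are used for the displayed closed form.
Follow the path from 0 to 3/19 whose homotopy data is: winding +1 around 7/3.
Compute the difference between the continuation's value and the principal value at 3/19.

Continued minus principal equals pi*i.

The rational part is single-valued and drops out of the difference; each branch term changes only by its own monodromy.
(1/2)*log(1 - β/(7/3)): each positive loop around 7/3 adds 2*pi*i to the log, so winding +1 contributes (1/2)*(1)*2*pi*i = pi*i.
Summing the contributions at β = 3/19 gives pi*i.


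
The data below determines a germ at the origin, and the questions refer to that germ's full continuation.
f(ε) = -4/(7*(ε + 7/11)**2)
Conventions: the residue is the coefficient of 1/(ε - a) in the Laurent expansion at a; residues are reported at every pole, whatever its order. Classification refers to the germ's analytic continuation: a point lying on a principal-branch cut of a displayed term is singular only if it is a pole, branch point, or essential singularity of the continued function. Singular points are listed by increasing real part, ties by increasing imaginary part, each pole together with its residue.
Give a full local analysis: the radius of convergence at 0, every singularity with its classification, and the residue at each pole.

Denominator factor (ε + 7/11)^2: pole of order 2 at -7/11, modulus 7/11.
The radius of convergence is the smallest modulus among the singular points: 7/11.
At the order-2 pole -7/11 set g(ε) = (ε - (-7/11))^2*f(ε) = -4/7.
Order-2 pole: residue = g'(a); g'(-7/11) = 0, so the residue is 0.

Radius of convergence at 0: 7/11.
At -7/11: a pole of order 2; residue 0.


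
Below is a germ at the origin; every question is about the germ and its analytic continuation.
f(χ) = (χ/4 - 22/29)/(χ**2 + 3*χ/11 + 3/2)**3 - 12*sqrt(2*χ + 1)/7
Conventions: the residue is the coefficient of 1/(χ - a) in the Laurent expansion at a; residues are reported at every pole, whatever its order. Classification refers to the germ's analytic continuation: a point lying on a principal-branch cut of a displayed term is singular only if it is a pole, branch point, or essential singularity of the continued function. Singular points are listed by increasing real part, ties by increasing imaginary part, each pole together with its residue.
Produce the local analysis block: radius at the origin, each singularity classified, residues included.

Radius of convergence at 0: 1/2.
At -1/2: an algebraic (square-root) branch point.
At (-3/22) - ((1/22)*sqrt(717))*i: a pole of order 3; residue -((29618743/14252603436)*sqrt(717))*i.
At (-3/22) + ((1/22)*sqrt(717))*i: a pole of order 3; residue ((29618743/14252603436)*sqrt(717))*i.

Denominator factor (χ**2 + 3*χ/11 + 3/2)^3: discriminant -717/121, complex-conjugate roots (-3/22) + ((1/22)*sqrt(717))*i and (-3/22) - ((1/22)*sqrt(717))*i; poles of order 3, moduli (1/2)*sqrt(6) and (1/2)*sqrt(6).
Branch term (-12/7)*sqrt(1 - χ/(-1/2)): its argument vanishes at χ = -1/2, a square-root branch point, modulus 1/2.
The radius of convergence is the smallest modulus among the singular points: 1/2.
The branch term is analytic at (-3/22) - ((1/22)*sqrt(717))*i and contributes nothing to the residue; only the rational part matters.
The factor χ**2 + 3*χ/11 + 3/2 splits as (χ - a)(χ - a') with a = (-3/22) - ((1/22)*sqrt(717))*i, a' = (-3/22) + ((1/22)*sqrt(717))*i. At the order-3 pole a set g(χ) = (χ - a)^3*(rational part) = [χ/4 - 22/29] / (χ - a')^3.
Order-3 pole: residue = g''(a)/2; g''((-3/22) - ((1/22)*sqrt(717))*i) = -((29618743/7126301718)*sqrt(717))*i, so the residue is -((29618743/14252603436)*sqrt(717))*i.
The branch term is analytic at (-3/22) + ((1/22)*sqrt(717))*i and contributes nothing to the residue; only the rational part matters.
The factor χ**2 + 3*χ/11 + 3/2 splits as (χ - a)(χ - a') with a = (-3/22) + ((1/22)*sqrt(717))*i, a' = (-3/22) - ((1/22)*sqrt(717))*i. At the order-3 pole a set g(χ) = (χ - a)^3*(rational part) = [χ/4 - 22/29] / (χ - a')^3.
Order-3 pole: residue = g''(a)/2; g''((-3/22) + ((1/22)*sqrt(717))*i) = ((29618743/7126301718)*sqrt(717))*i, so the residue is ((29618743/14252603436)*sqrt(717))*i.
List the singular points by increasing real part (a conjugate pair: the negative imaginary part first).


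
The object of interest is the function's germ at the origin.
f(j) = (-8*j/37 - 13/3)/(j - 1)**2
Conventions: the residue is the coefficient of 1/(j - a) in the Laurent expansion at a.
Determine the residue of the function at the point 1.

At the order-2 pole 1 set g(j) = (j - (1))^2*f(j) = -8*j/37 - 13/3.
Order-2 pole: residue = g'(a); g'(1) = -8/37, so the residue is -8/37.

The residue is -8/37.


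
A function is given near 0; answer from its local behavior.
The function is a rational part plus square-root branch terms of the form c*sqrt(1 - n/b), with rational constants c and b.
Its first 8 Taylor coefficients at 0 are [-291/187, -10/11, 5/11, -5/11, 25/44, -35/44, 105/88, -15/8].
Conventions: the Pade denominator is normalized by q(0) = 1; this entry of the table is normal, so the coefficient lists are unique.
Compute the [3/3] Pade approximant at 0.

Taylor coefficients needed (read off): a_0 = -291/187, a_1 = -10/11, a_2 = 5/11, a_3 = -5/11, a_4 = 25/44, a_5 = -35/44, a_6 = 105/88.
Write the denominator as Q(n) = 1 + q1*n + q2*n^2 + q3*n^3. Requiring Q*f - P = O(n^7) with deg P <= 3 kills the coefficients of n^4..n^6 in Q*f:
  n^4: a_4 + q1*a_3 + q2*a_2 + q3*a_1 = 0, i.e. 25/44 + (-5/11)*q1 + (5/11)*q2 + (-10/11)*q3 = 0.
  n^5: a_5 + q1*a_4 + q2*a_3 + q3*a_2 = 0, i.e. -35/44 + (25/44)*q1 + (-5/11)*q2 + (5/11)*q3 = 0.
  n^6: a_6 + q1*a_5 + q2*a_4 + q3*a_3 = 0, i.e. 105/88 + (-35/44)*q1 + (25/44)*q2 + (-5/11)*q3 = 0.
Solving this linear system: q1 = 5/2, q2 = 3/2, q3 = 1/8.
The numerator is Q*f truncated at degree 3: P0 = a_0 = -291/187; P1 = a_1 + q1*a_0 = -1795/374; P2 = a_2 + q1*a_1 + q2*a_0 = -1553/374; P3 = a_3 + q1*a_2 + q2*a_1 + q3*a_0 = -1311/1496.

The Pade approximant has numerator coefficients [-291/187, -1795/374, -1553/374, -1311/1496]; denominator coefficients [1, 5/2, 3/2, 1/8].


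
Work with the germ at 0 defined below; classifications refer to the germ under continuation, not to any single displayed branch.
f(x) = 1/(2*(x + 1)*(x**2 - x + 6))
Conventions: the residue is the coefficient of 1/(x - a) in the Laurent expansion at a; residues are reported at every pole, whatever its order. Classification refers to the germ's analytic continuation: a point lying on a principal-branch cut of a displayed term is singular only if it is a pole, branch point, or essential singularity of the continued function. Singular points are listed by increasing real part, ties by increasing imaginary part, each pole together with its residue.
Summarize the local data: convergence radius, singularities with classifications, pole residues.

Radius of convergence at 0: 1.
At -1: a pole of order 1; residue 1/16.
At (1/2) - ((1/2)*sqrt(23))*i: a pole of order 1; residue (-1/32) + ((3/736)*sqrt(23))*i.
At (1/2) + ((1/2)*sqrt(23))*i: a pole of order 1; residue (-1/32) - ((3/736)*sqrt(23))*i.

Denominator factor (x + 1): pole of order 1 at -1, modulus 1.
Denominator factor (x**2 - x + 6): discriminant -23, complex-conjugate roots (1/2) + ((1/2)*sqrt(23))*i and (1/2) - ((1/2)*sqrt(23))*i; poles of order 1, moduli sqrt(6) and sqrt(6).
The radius of convergence is the smallest modulus among the singular points: 1.
At the order-1 pole -1 set g(x) = (x - (-1))*f(x) = 1/(2*(x**2 - x + 6)).
Simple pole: residue = g(a) at a = -1, which is 1/16.
The factor x**2 - x + 6 splits as (x - a)(x - a') with a = (1/2) - ((1/2)*sqrt(23))*i, a' = (1/2) + ((1/2)*sqrt(23))*i. At the order-1 pole a set g(x) = (x - a)*f(x) = [1/(2*(x + 1))] / (x - a').
Simple pole: residue = g(a) at a = (1/2) - ((1/2)*sqrt(23))*i, which is (-1/32) + ((3/736)*sqrt(23))*i.
The factor x**2 - x + 6 splits as (x - a)(x - a') with a = (1/2) + ((1/2)*sqrt(23))*i, a' = (1/2) - ((1/2)*sqrt(23))*i. At the order-1 pole a set g(x) = (x - a)*f(x) = [1/(2*(x + 1))] / (x - a').
Simple pole: residue = g(a) at a = (1/2) + ((1/2)*sqrt(23))*i, which is (-1/32) - ((3/736)*sqrt(23))*i.
List the singular points by increasing real part (a conjugate pair: the negative imaginary part first).


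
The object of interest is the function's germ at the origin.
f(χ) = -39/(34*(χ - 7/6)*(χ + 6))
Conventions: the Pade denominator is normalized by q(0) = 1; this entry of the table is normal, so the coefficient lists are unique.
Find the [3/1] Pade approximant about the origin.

Taylor coefficients needed (expand at 0): a_0 = 39/238, a_1 = 377/3332, a_2 = 14209/139944, a_3 = 507065/5877648, a_4 = 18285553/246861216.
Write the denominator as Q(χ) = 1 + q1*χ. Requiring Q*f - P = O(χ^5) with deg P <= 3 kills the coefficients of χ^4..χ^4 in Q*f:
  χ^4: a_4 + q1*a_3 = 0, i.e. 18285553/246861216 + (507065/5877648)*q1 = 0.
Solving this linear system: q1 = -1406581/1638210.
The numerator is Q*f truncated at degree 3: P0 = a_0 = 39/238; P1 = a_1 + q1*a_0 = -127881/4641595; P2 = a_2 + q1*a_1 = 702/160055; P3 = a_3 + q1*a_2 = -4212/4641595.

The Pade approximant has numerator coefficients [39/238, -127881/4641595, 702/160055, -4212/4641595]; denominator coefficients [1, -1406581/1638210].


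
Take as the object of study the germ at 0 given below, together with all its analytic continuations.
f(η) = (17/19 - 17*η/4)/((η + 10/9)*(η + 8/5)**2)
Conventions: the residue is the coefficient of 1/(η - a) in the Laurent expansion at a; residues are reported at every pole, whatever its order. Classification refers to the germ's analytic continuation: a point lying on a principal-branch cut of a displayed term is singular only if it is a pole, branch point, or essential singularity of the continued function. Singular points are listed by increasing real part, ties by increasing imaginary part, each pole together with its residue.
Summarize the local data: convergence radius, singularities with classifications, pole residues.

Radius of convergence at 0: 10/9.
At -8/5: a pole of order 2; residue -432225/18392.
At -10/9: a pole of order 1; residue 432225/18392.

Denominator factor (η + 10/9): pole of order 1 at -10/9, modulus 10/9.
Denominator factor (η + 8/5)^2: pole of order 2 at -8/5, modulus 8/5.
The radius of convergence is the smallest modulus among the singular points: 10/9.
At the order-2 pole -8/5 set g(η) = (η - (-8/5))^2*f(η) = (17/19 - 17*η/4)/(η + 10/9).
Order-2 pole: residue = g'(a); g'(-8/5) = -432225/18392, so the residue is -432225/18392.
At the order-1 pole -10/9 set g(η) = (η - (-10/9))*f(η) = (17/19 - 17*η/4)/(η + 8/5)**2.
Simple pole: residue = g(a) at a = -10/9, which is 432225/18392.
List the singular points by increasing real part (a conjugate pair: the negative imaginary part first).


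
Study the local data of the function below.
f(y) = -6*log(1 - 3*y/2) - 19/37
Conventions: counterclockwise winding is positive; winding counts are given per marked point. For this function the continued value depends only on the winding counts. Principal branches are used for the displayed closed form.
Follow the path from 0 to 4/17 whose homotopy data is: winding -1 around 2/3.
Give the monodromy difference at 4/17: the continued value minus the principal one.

The rational part is single-valued and drops out of the difference; each branch term changes only by its own monodromy.
(-6)*log(1 - y/(2/3)): each positive loop around 2/3 adds 2*pi*i to the log, so winding -1 contributes (-6)*(-1)*2*pi*i = (12)*pi*i.
Summing the contributions at y = 4/17 gives (12)*pi*i.

Continued minus principal equals (12)*pi*i.


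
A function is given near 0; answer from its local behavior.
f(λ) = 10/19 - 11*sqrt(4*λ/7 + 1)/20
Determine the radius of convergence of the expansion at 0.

The radius of convergence is 7/4.

Branch term (-11/20)*sqrt(1 - λ/(-7/4)): its argument vanishes at λ = -7/4, a square-root branch point, modulus 7/4.
The radius of convergence is the smallest modulus among the singular points: 7/4.


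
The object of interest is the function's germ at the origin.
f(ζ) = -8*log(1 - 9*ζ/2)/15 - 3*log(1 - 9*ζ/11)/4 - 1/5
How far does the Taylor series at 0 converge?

Branch term (-3/4)*log(1 - ζ/(11/9)): its argument vanishes at ζ = 11/9, a logarithmic branch point, modulus 11/9.
Branch term (-8/15)*log(1 - ζ/(2/9)): its argument vanishes at ζ = 2/9, a logarithmic branch point, modulus 2/9.
The radius of convergence is the smallest modulus among the singular points: 2/9.

The radius of convergence is 2/9.


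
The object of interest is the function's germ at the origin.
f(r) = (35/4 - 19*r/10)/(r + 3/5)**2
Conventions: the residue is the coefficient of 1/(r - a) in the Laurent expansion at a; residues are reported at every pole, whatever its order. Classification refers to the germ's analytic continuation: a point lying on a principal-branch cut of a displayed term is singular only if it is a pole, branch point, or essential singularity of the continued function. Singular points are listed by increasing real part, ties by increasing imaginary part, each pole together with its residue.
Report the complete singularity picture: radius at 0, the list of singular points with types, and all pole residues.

Radius of convergence at 0: 3/5.
At -3/5: a pole of order 2; residue -19/10.

Denominator factor (r + 3/5)^2: pole of order 2 at -3/5, modulus 3/5.
The radius of convergence is the smallest modulus among the singular points: 3/5.
At the order-2 pole -3/5 set g(r) = (r - (-3/5))^2*f(r) = 35/4 - 19*r/10.
Order-2 pole: residue = g'(a); g'(-3/5) = -19/10, so the residue is -19/10.


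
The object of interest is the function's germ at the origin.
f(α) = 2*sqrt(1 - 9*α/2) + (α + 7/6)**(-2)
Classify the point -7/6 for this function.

The denominator factor α + 7/6 vanishes at -7/6 and appears to the power 2; the numerator there equals 1, nonzero, and no other factor vanishes.
The branch terms are analytic at this point.
Hence a pole whose order is the multiplicity, 2.

The point is a pole of order 2.


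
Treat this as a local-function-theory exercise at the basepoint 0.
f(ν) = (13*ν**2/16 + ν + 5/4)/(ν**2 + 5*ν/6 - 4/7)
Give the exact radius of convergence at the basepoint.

The radius of convergence is -5/12 + (1/84)*sqrt(5257).

Denominator factor (ν**2 + 5*ν/6 - 4/7): discriminant 751/252, real irrational roots -5/12 + (1/84)*sqrt(5257) and -5/12 - (1/84)*sqrt(5257); poles of order 1, moduli -5/12 + (1/84)*sqrt(5257) and 5/12 + (1/84)*sqrt(5257).
The radius of convergence is the smallest modulus among the singular points: -5/12 + (1/84)*sqrt(5257).


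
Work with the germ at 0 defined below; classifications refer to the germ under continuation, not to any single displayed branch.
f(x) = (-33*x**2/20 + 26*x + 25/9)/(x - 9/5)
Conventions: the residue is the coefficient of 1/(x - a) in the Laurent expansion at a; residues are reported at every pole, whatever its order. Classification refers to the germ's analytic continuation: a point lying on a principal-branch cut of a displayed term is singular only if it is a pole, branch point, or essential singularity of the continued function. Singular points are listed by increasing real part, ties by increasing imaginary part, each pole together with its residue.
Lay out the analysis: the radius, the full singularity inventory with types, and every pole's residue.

Radius of convergence at 0: 9/5.
At 9/5: a pole of order 1; residue 199043/4500.

Denominator factor (x - 9/5): pole of order 1 at 9/5, modulus 9/5.
The radius of convergence is the smallest modulus among the singular points: 9/5.
At the order-1 pole 9/5 set g(x) = (x - (9/5))*f(x) = -33*x**2/20 + 26*x + 25/9.
Simple pole: residue = g(a) at a = 9/5, which is 199043/4500.


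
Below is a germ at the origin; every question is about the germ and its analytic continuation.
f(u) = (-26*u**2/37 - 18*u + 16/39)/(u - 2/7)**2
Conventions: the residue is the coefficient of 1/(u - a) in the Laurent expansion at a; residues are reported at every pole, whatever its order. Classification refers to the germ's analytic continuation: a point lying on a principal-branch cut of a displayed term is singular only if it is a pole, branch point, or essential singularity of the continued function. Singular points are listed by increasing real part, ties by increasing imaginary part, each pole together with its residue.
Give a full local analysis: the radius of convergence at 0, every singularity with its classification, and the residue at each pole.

Denominator factor (u - 2/7)^2: pole of order 2 at 2/7, modulus 2/7.
The radius of convergence is the smallest modulus among the singular points: 2/7.
At the order-2 pole 2/7 set g(u) = (u - (2/7))^2*f(u) = -26*u**2/37 - 18*u + 16/39.
Order-2 pole: residue = g'(a); g'(2/7) = -4766/259, so the residue is -4766/259.

Radius of convergence at 0: 2/7.
At 2/7: a pole of order 2; residue -4766/259.


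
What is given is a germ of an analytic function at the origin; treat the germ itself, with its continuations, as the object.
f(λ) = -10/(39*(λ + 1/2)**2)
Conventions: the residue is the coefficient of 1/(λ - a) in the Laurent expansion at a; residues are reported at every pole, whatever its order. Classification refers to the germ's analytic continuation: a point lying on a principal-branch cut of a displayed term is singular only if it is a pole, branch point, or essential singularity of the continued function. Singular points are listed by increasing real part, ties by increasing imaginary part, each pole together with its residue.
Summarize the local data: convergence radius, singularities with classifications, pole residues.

Radius of convergence at 0: 1/2.
At -1/2: a pole of order 2; residue 0.

Denominator factor (λ + 1/2)^2: pole of order 2 at -1/2, modulus 1/2.
The radius of convergence is the smallest modulus among the singular points: 1/2.
At the order-2 pole -1/2 set g(λ) = (λ - (-1/2))^2*f(λ) = -10/39.
Order-2 pole: residue = g'(a); g'(-1/2) = 0, so the residue is 0.


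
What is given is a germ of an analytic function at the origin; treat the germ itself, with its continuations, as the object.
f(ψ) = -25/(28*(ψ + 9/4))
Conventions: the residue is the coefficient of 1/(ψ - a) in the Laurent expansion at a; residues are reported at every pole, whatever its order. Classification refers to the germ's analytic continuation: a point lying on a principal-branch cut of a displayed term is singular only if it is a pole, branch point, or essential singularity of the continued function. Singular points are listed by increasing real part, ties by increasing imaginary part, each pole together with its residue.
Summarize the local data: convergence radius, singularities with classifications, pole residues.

Radius of convergence at 0: 9/4.
At -9/4: a pole of order 1; residue -25/28.

Denominator factor (ψ + 9/4): pole of order 1 at -9/4, modulus 9/4.
The radius of convergence is the smallest modulus among the singular points: 9/4.
At the order-1 pole -9/4 set g(ψ) = (ψ - (-9/4))*f(ψ) = -25/28.
Simple pole: residue = g(a) at a = -9/4, which is -25/28.


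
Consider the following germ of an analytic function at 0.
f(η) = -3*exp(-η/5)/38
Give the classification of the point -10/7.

There is no denominator, hence no pole anywhere.
The factor exp(-η/5) is entire.
So the germ continues analytically to -10/7.

The point is a regular point.


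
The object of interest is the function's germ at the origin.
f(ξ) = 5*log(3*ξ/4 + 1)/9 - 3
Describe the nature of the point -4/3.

The term (5/9)*log(1 - ξ/(-4/3)) has argument 1 - -4/3/(-4/3) = 0 at -4/3: a logarithmic (infinitely-sheeted) branch point; the remaining terms are analytic or single-valued there.

The point is a logarithmic branch point.


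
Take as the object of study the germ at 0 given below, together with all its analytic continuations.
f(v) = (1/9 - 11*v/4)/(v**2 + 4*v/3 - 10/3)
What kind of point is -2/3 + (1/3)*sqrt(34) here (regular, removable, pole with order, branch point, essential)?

The denominator factor v**2 + 4*v/3 - 10/3 vanishes at -2/3 + (1/3)*sqrt(34) and appears to the power 1; the numerator there equals 35/18 - (11/12)*sqrt(34), nonzero, and no other factor vanishes.
Hence a pole whose order is the multiplicity, 1.

The point is a pole of order 1.


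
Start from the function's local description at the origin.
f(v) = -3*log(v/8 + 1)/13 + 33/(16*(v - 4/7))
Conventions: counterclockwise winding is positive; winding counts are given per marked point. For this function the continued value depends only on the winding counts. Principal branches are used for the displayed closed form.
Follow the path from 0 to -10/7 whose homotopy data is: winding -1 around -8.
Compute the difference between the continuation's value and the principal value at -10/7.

Continued minus principal equals (6/13)*pi*i.

The rational part is single-valued and drops out of the difference; each branch term changes only by its own monodromy.
(-3/13)*log(1 - v/(-8)): each positive loop around -8 adds 2*pi*i to the log, so winding -1 contributes (-3/13)*(-1)*2*pi*i = (6/13)*pi*i.
Summing the contributions at v = -10/7 gives (6/13)*pi*i.


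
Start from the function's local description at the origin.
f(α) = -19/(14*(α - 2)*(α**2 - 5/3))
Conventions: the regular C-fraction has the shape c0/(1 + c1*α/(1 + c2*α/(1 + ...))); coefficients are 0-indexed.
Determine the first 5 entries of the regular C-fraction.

The regular C-fraction coefficients are [-57/140, -1/2, -6/5, 17/10, -5/34].

Taylor coefficients (expand at 0): a_0 = -57/140, a_1 = -57/280, a_2 = -969/2800, a_3 = -969/5600, a_4 = -13053/56000.
c0 = a_0 = -57/140. Peel one level at a time: if S = 1 + c*α/S' with S'(0) = 1, then c is the α-coefficient of S and S' = c*α/(S - 1).
S_1 = c0/f = 1 + (-1/2)*α + (-3/5)*α^2 + ...; c1 = -1/2.
S_2 = c1*α/(S_1 - 1) = 1 + (-6/5)*α + (51/25)*α^2 + ...; c2 = -6/5.
S_3 = c2*α/(S_2 - 1) = 1 + (17/10)*α + (1/4)*α^2 + ...; c3 = 17/10.
S_4 = c3*α/(S_3 - 1) = 1 + (-5/34)*α + ...; c4 = -5/34.


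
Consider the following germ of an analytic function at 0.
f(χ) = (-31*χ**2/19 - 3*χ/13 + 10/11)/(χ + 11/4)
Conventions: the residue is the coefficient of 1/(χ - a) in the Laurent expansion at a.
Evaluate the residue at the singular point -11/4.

At the order-1 pole -11/4 set g(χ) = (χ - (-11/4))*f(χ) = -31*χ**2/19 - 3*χ/13 + 10/11.
Simple pole: residue = g(a) at a = -11/4, which is -469285/43472.

The residue is -469285/43472.


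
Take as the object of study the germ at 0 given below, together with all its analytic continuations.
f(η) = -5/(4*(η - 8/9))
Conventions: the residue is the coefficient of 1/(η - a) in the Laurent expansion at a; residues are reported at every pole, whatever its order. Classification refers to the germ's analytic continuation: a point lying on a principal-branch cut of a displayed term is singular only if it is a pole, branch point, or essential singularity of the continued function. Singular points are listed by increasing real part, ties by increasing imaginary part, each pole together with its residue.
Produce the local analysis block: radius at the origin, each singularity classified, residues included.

Denominator factor (η - 8/9): pole of order 1 at 8/9, modulus 8/9.
The radius of convergence is the smallest modulus among the singular points: 8/9.
At the order-1 pole 8/9 set g(η) = (η - (8/9))*f(η) = -5/4.
Simple pole: residue = g(a) at a = 8/9, which is -5/4.

Radius of convergence at 0: 8/9.
At 8/9: a pole of order 1; residue -5/4.


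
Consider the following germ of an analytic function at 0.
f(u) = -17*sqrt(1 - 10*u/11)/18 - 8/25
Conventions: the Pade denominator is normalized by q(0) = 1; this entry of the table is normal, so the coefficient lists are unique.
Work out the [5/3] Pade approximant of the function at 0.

Taylor coefficients needed (expand at 0): a_0 = -569/450, a_1 = 85/198, a_2 = 425/4356, a_3 = 2125/47916, a_4 = 53125/2108304, a_5 = 371875/23191344, a_6 = 1859375/170069856, a_7 = 1328125/170069856, a_8 = 86328125/14966147328.
Write the denominator as Q(u) = 1 + q1*u + q2*u^2 + q3*u^3. Requiring Q*f - P = O(u^9) with deg P <= 5 kills the coefficients of u^6..u^8 in Q*f:
  u^6: a_6 + q1*a_5 + q2*a_4 + q3*a_3 = 0, i.e. 1859375/170069856 + (371875/23191344)*q1 + (53125/2108304)*q2 + (2125/47916)*q3 = 0.
  u^7: a_7 + q1*a_6 + q2*a_5 + q3*a_4 = 0, i.e. 1328125/170069856 + (1859375/170069856)*q1 + (371875/23191344)*q2 + (53125/2108304)*q3 = 0.
  u^8: a_8 + q1*a_7 + q2*a_6 + q3*a_5 = 0, i.e. 86328125/14966147328 + (1328125/170069856)*q1 + (1859375/170069856)*q2 + (371875/23191344)*q3 = 0.
Solving this linear system: q1 = -135/88, q2 = 675/968, q3 = -1875/21296.
The numerator is Q*f truncated at degree 5: P0 = a_0 = -569/450; P1 = a_1 + q1*a_0 = 18763/7920; P2 = a_2 + q1*a_1 + q2*a_0 = -12569/8712; P3 = a_3 + q1*a_2 + q2*a_1 + q3*a_0 = 58525/191664; P4 = a_4 + q1*a_3 + q2*a_2 + q3*a_1 = -53125/4216608; P5 = a_5 + q1*a_4 + q2*a_3 + q3*a_2 = -53125/185530752.

The Pade approximant has numerator coefficients [-569/450, 18763/7920, -12569/8712, 58525/191664, -53125/4216608, -53125/185530752]; denominator coefficients [1, -135/88, 675/968, -1875/21296].


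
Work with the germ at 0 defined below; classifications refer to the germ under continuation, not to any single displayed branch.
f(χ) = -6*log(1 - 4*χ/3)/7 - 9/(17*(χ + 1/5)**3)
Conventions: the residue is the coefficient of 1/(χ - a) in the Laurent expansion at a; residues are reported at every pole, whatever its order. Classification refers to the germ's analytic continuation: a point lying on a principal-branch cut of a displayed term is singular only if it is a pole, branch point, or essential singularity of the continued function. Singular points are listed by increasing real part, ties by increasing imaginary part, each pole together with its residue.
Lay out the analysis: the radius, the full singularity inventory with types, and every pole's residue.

Radius of convergence at 0: 1/5.
At -1/5: a pole of order 3; residue 0.
At 3/4: a logarithmic branch point.

Denominator factor (χ + 1/5)^3: pole of order 3 at -1/5, modulus 1/5.
Branch term (-6/7)*log(1 - χ/(3/4)): its argument vanishes at χ = 3/4, a logarithmic branch point, modulus 3/4.
The radius of convergence is the smallest modulus among the singular points: 1/5.
The branch term is analytic at -1/5 and contributes nothing to the residue; only the rational part matters.
At the order-3 pole -1/5 set g(χ) = (χ - (-1/5))^3*(rational part) = -9/17.
Order-3 pole: residue = g''(a)/2; g''(-1/5) = 0, so the residue is 0.
List the singular points by increasing real part (a conjugate pair: the negative imaginary part first).


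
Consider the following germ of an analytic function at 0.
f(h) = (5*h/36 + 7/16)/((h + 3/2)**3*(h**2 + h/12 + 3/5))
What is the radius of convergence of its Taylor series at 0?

The radius of convergence is (1/5)*sqrt(15).

Denominator factor (h + 3/2)^3: pole of order 3 at -3/2, modulus 3/2.
Denominator factor (h**2 + h/12 + 3/5): discriminant -1723/720, complex-conjugate roots (-1/24) + ((1/120)*sqrt(8615))*i and (-1/24) - ((1/120)*sqrt(8615))*i; poles of order 1, moduli (1/5)*sqrt(15) and (1/5)*sqrt(15).
The radius of convergence is the smallest modulus among the singular points: (1/5)*sqrt(15).


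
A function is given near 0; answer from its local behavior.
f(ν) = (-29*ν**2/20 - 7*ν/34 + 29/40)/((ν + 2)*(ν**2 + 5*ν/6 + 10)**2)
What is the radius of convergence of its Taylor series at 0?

The radius of convergence is 2.

Denominator factor (ν**2 + 5*ν/6 + 10)^2: discriminant -1415/36, complex-conjugate roots (-5/12) + ((1/12)*sqrt(1415))*i and (-5/12) - ((1/12)*sqrt(1415))*i; poles of order 2, moduli sqrt(10) and sqrt(10).
Denominator factor (ν + 2): pole of order 1 at -2, modulus 2.
The radius of convergence is the smallest modulus among the singular points: 2.


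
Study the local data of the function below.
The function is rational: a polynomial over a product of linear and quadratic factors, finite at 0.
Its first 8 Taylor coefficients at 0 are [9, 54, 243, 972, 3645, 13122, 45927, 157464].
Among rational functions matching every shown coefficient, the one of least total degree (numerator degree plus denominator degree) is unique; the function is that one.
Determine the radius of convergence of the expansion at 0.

No rational of total degree below 2 reproduces all 8 coefficients; solving the [0/2] Pade equations on them gives f(j) = (j - 1/3)**(-2), whose expansion matches every shown term.
Denominator factor (j - 1/3)^2: pole of order 2 at 1/3, modulus 1/3.
The radius of convergence is the smallest modulus among the singular points: 1/3.

The radius of convergence is 1/3.


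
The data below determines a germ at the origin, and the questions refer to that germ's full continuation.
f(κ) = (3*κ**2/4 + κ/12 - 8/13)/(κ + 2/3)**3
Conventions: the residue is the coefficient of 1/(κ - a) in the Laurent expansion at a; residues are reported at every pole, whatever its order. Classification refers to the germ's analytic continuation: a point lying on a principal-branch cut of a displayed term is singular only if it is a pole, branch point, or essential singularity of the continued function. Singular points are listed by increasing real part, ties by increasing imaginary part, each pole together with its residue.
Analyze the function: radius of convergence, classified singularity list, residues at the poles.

Radius of convergence at 0: 2/3.
At -2/3: a pole of order 3; residue 3/4.

Denominator factor (κ + 2/3)^3: pole of order 3 at -2/3, modulus 2/3.
The radius of convergence is the smallest modulus among the singular points: 2/3.
At the order-3 pole -2/3 set g(κ) = (κ - (-2/3))^3*f(κ) = 3*κ**2/4 + κ/12 - 8/13.
Order-3 pole: residue = g''(a)/2; g''(-2/3) = 3/2, so the residue is 3/4.


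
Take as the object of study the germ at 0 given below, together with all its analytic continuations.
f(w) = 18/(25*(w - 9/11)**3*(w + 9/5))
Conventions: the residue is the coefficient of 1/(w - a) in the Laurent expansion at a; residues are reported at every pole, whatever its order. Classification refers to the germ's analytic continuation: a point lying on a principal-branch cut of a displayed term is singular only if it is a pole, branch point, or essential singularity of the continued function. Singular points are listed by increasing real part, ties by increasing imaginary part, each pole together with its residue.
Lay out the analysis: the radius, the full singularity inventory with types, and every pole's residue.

Radius of convergence at 0: 9/11.
At -9/5: a pole of order 1; residue -6655/165888.
At 9/11: a pole of order 3; residue 6655/165888.

Denominator factor (w - 9/11)^3: pole of order 3 at 9/11, modulus 9/11.
Denominator factor (w + 9/5): pole of order 1 at -9/5, modulus 9/5.
The radius of convergence is the smallest modulus among the singular points: 9/11.
At the order-1 pole -9/5 set g(w) = (w - (-9/5))*f(w) = 18/(25*(w - 9/11)**3).
Simple pole: residue = g(a) at a = -9/5, which is -6655/165888.
At the order-3 pole 9/11 set g(w) = (w - (9/11))^3*f(w) = 18/(25*(w + 9/5)).
Order-3 pole: residue = g''(a)/2; g''(9/11) = 6655/82944, so the residue is 6655/165888.
List the singular points by increasing real part (a conjugate pair: the negative imaginary part first).
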